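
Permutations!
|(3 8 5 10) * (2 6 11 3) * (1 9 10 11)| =|(1 9 10 2 6)(3 8 5 11)| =20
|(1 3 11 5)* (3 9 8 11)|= |(1 9 8 11 5)|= 5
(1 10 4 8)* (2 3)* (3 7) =(1 10 4 8)(2 7 3) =[0, 10, 7, 2, 8, 5, 6, 3, 1, 9, 4]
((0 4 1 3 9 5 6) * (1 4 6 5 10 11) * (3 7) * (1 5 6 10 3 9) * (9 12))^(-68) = ((0 10 11 5 6)(1 7 12 9 3))^(-68) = (0 11 6 10 5)(1 12 3 7 9)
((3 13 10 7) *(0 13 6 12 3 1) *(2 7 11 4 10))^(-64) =((0 13 2 7 1)(3 6 12)(4 10 11))^(-64) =(0 13 2 7 1)(3 12 6)(4 11 10)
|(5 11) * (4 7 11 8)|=5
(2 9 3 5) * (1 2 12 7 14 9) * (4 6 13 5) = (1 2)(3 4 6 13 5 12 7 14 9) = [0, 2, 1, 4, 6, 12, 13, 14, 8, 3, 10, 11, 7, 5, 9]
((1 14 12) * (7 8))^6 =(14)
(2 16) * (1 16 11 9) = [0, 16, 11, 3, 4, 5, 6, 7, 8, 1, 10, 9, 12, 13, 14, 15, 2] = (1 16 2 11 9)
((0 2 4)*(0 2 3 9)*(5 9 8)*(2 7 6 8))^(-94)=((0 3 2 4 7 6 8 5 9))^(-94)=(0 6 3 8 2 5 4 9 7)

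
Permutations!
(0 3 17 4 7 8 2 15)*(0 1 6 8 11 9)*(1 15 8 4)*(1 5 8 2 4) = (0 3 17 5 8 4 7 11 9)(1 6) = [3, 6, 2, 17, 7, 8, 1, 11, 4, 0, 10, 9, 12, 13, 14, 15, 16, 5]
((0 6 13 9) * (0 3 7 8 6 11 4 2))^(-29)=(0 2 4 11)(3 7 8 6 13 9)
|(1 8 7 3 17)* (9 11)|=10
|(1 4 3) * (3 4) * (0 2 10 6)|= 4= |(0 2 10 6)(1 3)|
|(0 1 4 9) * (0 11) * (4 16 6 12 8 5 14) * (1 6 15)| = 9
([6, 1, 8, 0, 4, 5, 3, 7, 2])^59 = [3, 1, 8, 6, 4, 5, 0, 7, 2]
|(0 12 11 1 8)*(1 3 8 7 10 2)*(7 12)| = |(0 7 10 2 1 12 11 3 8)| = 9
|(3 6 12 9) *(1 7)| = |(1 7)(3 6 12 9)| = 4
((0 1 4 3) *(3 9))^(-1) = ((0 1 4 9 3))^(-1) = (0 3 9 4 1)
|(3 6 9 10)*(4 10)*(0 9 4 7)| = |(0 9 7)(3 6 4 10)| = 12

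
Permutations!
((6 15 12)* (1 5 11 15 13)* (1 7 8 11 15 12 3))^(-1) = ((1 5 15 3)(6 13 7 8 11 12))^(-1) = (1 3 15 5)(6 12 11 8 7 13)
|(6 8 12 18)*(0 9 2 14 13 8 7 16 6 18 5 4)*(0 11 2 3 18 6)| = |(0 9 3 18 6 7 16)(2 14 13 8 12 5 4 11)| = 56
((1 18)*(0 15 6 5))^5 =(0 15 6 5)(1 18)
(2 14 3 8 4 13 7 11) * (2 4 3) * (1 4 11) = (1 4 13 7)(2 14)(3 8) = [0, 4, 14, 8, 13, 5, 6, 1, 3, 9, 10, 11, 12, 7, 2]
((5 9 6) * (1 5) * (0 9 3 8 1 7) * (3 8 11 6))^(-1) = (0 7 6 11 3 9)(1 8 5)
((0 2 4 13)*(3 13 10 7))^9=((0 2 4 10 7 3 13))^9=(0 4 7 13 2 10 3)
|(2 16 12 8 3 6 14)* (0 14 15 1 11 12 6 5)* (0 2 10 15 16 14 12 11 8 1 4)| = |(0 12 1 8 3 5 2 14 10 15 4)(6 16)| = 22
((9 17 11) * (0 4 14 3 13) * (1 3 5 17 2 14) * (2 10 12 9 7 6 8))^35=(2 17 6 14 11 8 5 7)(9 12 10)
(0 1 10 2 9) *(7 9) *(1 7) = (0 7 9)(1 10 2) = [7, 10, 1, 3, 4, 5, 6, 9, 8, 0, 2]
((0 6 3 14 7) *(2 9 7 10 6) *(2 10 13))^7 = ((0 10 6 3 14 13 2 9 7))^7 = (0 9 13 3 10 7 2 14 6)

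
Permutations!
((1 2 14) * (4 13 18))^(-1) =((1 2 14)(4 13 18))^(-1) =(1 14 2)(4 18 13)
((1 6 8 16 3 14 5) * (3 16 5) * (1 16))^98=(1 5 6 16 8)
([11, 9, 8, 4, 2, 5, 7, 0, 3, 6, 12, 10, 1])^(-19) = (0 9 10 7 1 11 6 12)(2 8 3 4)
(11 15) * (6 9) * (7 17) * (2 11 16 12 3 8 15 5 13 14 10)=(2 11 5 13 14 10)(3 8 15 16 12)(6 9)(7 17)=[0, 1, 11, 8, 4, 13, 9, 17, 15, 6, 2, 5, 3, 14, 10, 16, 12, 7]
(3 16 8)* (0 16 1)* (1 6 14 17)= (0 16 8 3 6 14 17 1)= [16, 0, 2, 6, 4, 5, 14, 7, 3, 9, 10, 11, 12, 13, 17, 15, 8, 1]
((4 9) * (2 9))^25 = ((2 9 4))^25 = (2 9 4)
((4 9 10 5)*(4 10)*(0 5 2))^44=((0 5 10 2)(4 9))^44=(10)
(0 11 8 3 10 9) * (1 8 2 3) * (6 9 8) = (0 11 2 3 10 8 1 6 9) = [11, 6, 3, 10, 4, 5, 9, 7, 1, 0, 8, 2]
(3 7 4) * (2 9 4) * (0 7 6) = (0 7 2 9 4 3 6) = [7, 1, 9, 6, 3, 5, 0, 2, 8, 4]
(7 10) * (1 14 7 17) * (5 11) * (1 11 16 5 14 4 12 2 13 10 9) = (1 4 12 2 13 10 17 11 14 7 9)(5 16) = [0, 4, 13, 3, 12, 16, 6, 9, 8, 1, 17, 14, 2, 10, 7, 15, 5, 11]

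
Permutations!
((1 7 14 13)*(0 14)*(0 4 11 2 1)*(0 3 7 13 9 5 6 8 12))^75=(0 8 5 14 12 6 9)(1 11 7 13 2 4 3)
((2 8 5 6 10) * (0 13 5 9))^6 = (0 8 10 5)(2 6 13 9)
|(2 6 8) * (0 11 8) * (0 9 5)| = 7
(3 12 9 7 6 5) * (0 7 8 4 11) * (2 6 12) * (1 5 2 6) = (0 7 12 9 8 4 11)(1 5 3 6 2) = [7, 5, 1, 6, 11, 3, 2, 12, 4, 8, 10, 0, 9]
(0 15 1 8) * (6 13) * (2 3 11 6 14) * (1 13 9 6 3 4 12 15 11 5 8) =(0 11 3 5 8)(2 4 12 15 13 14)(6 9) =[11, 1, 4, 5, 12, 8, 9, 7, 0, 6, 10, 3, 15, 14, 2, 13]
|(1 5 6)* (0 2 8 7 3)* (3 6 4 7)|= 20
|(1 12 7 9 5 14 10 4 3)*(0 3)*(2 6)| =|(0 3 1 12 7 9 5 14 10 4)(2 6)| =10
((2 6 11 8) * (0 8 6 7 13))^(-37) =(0 7 8 13 2)(6 11)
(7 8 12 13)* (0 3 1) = [3, 0, 2, 1, 4, 5, 6, 8, 12, 9, 10, 11, 13, 7] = (0 3 1)(7 8 12 13)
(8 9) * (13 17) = (8 9)(13 17) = [0, 1, 2, 3, 4, 5, 6, 7, 9, 8, 10, 11, 12, 17, 14, 15, 16, 13]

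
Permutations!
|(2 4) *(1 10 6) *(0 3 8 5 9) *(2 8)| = 21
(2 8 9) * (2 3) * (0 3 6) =[3, 1, 8, 2, 4, 5, 0, 7, 9, 6] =(0 3 2 8 9 6)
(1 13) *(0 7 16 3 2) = (0 7 16 3 2)(1 13) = [7, 13, 0, 2, 4, 5, 6, 16, 8, 9, 10, 11, 12, 1, 14, 15, 3]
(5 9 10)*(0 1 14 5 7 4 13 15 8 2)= (0 1 14 5 9 10 7 4 13 15 8 2)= [1, 14, 0, 3, 13, 9, 6, 4, 2, 10, 7, 11, 12, 15, 5, 8]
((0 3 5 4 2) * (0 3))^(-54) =((2 3 5 4))^(-54) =(2 5)(3 4)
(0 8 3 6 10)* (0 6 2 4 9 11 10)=(0 8 3 2 4 9 11 10 6)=[8, 1, 4, 2, 9, 5, 0, 7, 3, 11, 6, 10]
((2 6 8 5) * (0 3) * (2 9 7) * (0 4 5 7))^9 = ((0 3 4 5 9)(2 6 8 7))^9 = (0 9 5 4 3)(2 6 8 7)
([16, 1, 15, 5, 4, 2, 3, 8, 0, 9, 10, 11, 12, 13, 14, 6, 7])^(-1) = (0 8 7 16)(2 5 3 6 15)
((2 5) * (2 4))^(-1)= (2 4 5)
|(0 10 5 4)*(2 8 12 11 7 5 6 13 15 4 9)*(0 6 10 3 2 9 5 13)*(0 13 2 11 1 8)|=|(0 3 11 7 2)(1 8 12)(4 6 13 15)|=60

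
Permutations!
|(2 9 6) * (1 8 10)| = 3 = |(1 8 10)(2 9 6)|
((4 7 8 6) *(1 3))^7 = (1 3)(4 6 8 7)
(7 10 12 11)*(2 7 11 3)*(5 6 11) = (2 7 10 12 3)(5 6 11) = [0, 1, 7, 2, 4, 6, 11, 10, 8, 9, 12, 5, 3]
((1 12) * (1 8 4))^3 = (1 4 8 12)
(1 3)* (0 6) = (0 6)(1 3) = [6, 3, 2, 1, 4, 5, 0]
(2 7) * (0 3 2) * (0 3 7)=[7, 1, 0, 2, 4, 5, 6, 3]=(0 7 3 2)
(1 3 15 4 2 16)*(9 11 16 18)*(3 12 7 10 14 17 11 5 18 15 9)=[0, 12, 15, 9, 2, 18, 6, 10, 8, 5, 14, 16, 7, 13, 17, 4, 1, 11, 3]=(1 12 7 10 14 17 11 16)(2 15 4)(3 9 5 18)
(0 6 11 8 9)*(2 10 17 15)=(0 6 11 8 9)(2 10 17 15)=[6, 1, 10, 3, 4, 5, 11, 7, 9, 0, 17, 8, 12, 13, 14, 2, 16, 15]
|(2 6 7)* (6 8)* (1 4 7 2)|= |(1 4 7)(2 8 6)|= 3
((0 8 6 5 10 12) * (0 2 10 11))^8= (0 5 8 11 6)(2 12 10)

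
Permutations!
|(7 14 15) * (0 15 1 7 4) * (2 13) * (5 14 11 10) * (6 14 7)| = |(0 15 4)(1 6 14)(2 13)(5 7 11 10)| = 12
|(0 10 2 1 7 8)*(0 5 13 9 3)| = 10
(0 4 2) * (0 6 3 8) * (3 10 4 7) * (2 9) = (0 7 3 8)(2 6 10 4 9) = [7, 1, 6, 8, 9, 5, 10, 3, 0, 2, 4]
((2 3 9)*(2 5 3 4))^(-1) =(2 4)(3 5 9)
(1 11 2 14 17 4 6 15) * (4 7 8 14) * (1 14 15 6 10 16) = (1 11 2 4 10 16)(7 8 15 14 17) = [0, 11, 4, 3, 10, 5, 6, 8, 15, 9, 16, 2, 12, 13, 17, 14, 1, 7]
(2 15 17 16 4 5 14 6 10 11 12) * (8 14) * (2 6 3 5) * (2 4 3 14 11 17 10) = (2 15 10 17 16 3 5 8 11 12 6) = [0, 1, 15, 5, 4, 8, 2, 7, 11, 9, 17, 12, 6, 13, 14, 10, 3, 16]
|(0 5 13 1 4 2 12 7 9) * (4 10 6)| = 11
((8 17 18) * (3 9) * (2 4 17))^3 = ((2 4 17 18 8)(3 9))^3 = (2 18 4 8 17)(3 9)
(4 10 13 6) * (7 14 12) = (4 10 13 6)(7 14 12) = [0, 1, 2, 3, 10, 5, 4, 14, 8, 9, 13, 11, 7, 6, 12]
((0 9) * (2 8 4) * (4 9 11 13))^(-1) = ((0 11 13 4 2 8 9))^(-1) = (0 9 8 2 4 13 11)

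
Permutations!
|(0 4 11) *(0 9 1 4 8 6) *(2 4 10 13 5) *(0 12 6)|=|(0 8)(1 10 13 5 2 4 11 9)(6 12)|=8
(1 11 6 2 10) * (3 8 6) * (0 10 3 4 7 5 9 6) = (0 10 1 11 4 7 5 9 6 2 3 8) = [10, 11, 3, 8, 7, 9, 2, 5, 0, 6, 1, 4]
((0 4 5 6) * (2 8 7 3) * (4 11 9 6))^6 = (0 9)(2 7)(3 8)(6 11)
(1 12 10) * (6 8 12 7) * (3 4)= [0, 7, 2, 4, 3, 5, 8, 6, 12, 9, 1, 11, 10]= (1 7 6 8 12 10)(3 4)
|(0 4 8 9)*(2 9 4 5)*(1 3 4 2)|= |(0 5 1 3 4 8 2 9)|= 8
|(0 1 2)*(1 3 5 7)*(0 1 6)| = 10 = |(0 3 5 7 6)(1 2)|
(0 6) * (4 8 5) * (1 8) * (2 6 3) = (0 3 2 6)(1 8 5 4) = [3, 8, 6, 2, 1, 4, 0, 7, 5]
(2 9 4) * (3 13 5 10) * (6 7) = (2 9 4)(3 13 5 10)(6 7) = [0, 1, 9, 13, 2, 10, 7, 6, 8, 4, 3, 11, 12, 5]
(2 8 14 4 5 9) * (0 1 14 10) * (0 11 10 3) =[1, 14, 8, 0, 5, 9, 6, 7, 3, 2, 11, 10, 12, 13, 4] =(0 1 14 4 5 9 2 8 3)(10 11)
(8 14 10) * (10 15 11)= (8 14 15 11 10)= [0, 1, 2, 3, 4, 5, 6, 7, 14, 9, 8, 10, 12, 13, 15, 11]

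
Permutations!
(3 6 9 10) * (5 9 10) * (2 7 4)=(2 7 4)(3 6 10)(5 9)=[0, 1, 7, 6, 2, 9, 10, 4, 8, 5, 3]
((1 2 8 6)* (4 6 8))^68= (8)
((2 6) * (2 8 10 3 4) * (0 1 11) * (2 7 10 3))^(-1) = (0 11 1)(2 10 7 4 3 8 6)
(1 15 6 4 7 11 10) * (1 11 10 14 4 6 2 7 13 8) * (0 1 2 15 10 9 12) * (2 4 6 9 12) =(15)(0 1 10 11 14 6 9 2 7 12)(4 13 8) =[1, 10, 7, 3, 13, 5, 9, 12, 4, 2, 11, 14, 0, 8, 6, 15]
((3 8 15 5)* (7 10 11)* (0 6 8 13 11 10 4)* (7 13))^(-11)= ((0 6 8 15 5 3 7 4)(11 13))^(-11)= (0 3 8 4 5 6 7 15)(11 13)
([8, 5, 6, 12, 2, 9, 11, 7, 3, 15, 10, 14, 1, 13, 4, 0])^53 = [5, 8, 14, 15, 11, 3, 4, 7, 9, 12, 10, 2, 0, 13, 6, 1]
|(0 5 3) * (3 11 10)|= 5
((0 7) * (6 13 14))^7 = (0 7)(6 13 14)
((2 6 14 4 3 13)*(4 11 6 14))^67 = ((2 14 11 6 4 3 13))^67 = (2 4 14 3 11 13 6)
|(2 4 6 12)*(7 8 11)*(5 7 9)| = 20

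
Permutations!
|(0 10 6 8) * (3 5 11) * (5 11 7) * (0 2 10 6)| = |(0 6 8 2 10)(3 11)(5 7)| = 10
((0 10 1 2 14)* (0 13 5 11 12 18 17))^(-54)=((0 10 1 2 14 13 5 11 12 18 17))^(-54)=(0 10 1 2 14 13 5 11 12 18 17)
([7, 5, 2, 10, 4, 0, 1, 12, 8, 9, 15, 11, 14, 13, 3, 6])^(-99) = (0 7 12 14 3 10 15 6 1 5)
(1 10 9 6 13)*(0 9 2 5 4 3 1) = (0 9 6 13)(1 10 2 5 4 3) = [9, 10, 5, 1, 3, 4, 13, 7, 8, 6, 2, 11, 12, 0]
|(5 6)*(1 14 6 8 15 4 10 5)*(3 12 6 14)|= |(1 3 12 6)(4 10 5 8 15)|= 20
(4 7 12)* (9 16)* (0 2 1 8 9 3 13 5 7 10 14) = (0 2 1 8 9 16 3 13 5 7 12 4 10 14) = [2, 8, 1, 13, 10, 7, 6, 12, 9, 16, 14, 11, 4, 5, 0, 15, 3]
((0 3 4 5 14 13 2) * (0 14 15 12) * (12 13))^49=(0 15 12 5 14 4 2 3 13)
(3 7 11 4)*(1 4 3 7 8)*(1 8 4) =(3 4 7 11) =[0, 1, 2, 4, 7, 5, 6, 11, 8, 9, 10, 3]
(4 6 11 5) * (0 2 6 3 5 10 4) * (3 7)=(0 2 6 11 10 4 7 3 5)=[2, 1, 6, 5, 7, 0, 11, 3, 8, 9, 4, 10]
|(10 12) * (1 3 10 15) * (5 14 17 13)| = 20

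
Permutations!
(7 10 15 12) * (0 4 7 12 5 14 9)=(0 4 7 10 15 5 14 9)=[4, 1, 2, 3, 7, 14, 6, 10, 8, 0, 15, 11, 12, 13, 9, 5]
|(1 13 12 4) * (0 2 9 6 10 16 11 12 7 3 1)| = 36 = |(0 2 9 6 10 16 11 12 4)(1 13 7 3)|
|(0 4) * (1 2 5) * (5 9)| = |(0 4)(1 2 9 5)| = 4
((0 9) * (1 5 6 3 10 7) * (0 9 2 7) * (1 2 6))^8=((0 6 3 10)(1 5)(2 7))^8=(10)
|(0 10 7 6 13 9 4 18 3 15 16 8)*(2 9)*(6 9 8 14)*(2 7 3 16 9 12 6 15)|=|(0 10 3 2 8)(4 18 16 14 15 9)(6 13 7 12)|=60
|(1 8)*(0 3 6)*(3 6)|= 2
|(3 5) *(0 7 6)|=|(0 7 6)(3 5)|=6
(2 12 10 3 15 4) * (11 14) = (2 12 10 3 15 4)(11 14) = [0, 1, 12, 15, 2, 5, 6, 7, 8, 9, 3, 14, 10, 13, 11, 4]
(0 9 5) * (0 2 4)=(0 9 5 2 4)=[9, 1, 4, 3, 0, 2, 6, 7, 8, 5]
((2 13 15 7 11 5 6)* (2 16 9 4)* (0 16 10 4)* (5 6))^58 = (0 16 9)(2 15 11 10)(4 13 7 6)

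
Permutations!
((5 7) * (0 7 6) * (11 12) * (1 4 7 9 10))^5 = ((0 9 10 1 4 7 5 6)(11 12))^5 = (0 7 10 6 4 9 5 1)(11 12)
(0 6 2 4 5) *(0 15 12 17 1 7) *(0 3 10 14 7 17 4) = (0 6 2)(1 17)(3 10 14 7)(4 5 15 12) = [6, 17, 0, 10, 5, 15, 2, 3, 8, 9, 14, 11, 4, 13, 7, 12, 16, 1]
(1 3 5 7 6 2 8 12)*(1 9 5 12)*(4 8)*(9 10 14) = (1 3 12 10 14 9 5 7 6 2 4 8) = [0, 3, 4, 12, 8, 7, 2, 6, 1, 5, 14, 11, 10, 13, 9]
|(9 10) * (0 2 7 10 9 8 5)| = 6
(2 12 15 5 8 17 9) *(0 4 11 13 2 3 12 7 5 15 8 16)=(0 4 11 13 2 7 5 16)(3 12 8 17 9)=[4, 1, 7, 12, 11, 16, 6, 5, 17, 3, 10, 13, 8, 2, 14, 15, 0, 9]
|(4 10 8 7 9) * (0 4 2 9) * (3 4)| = |(0 3 4 10 8 7)(2 9)| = 6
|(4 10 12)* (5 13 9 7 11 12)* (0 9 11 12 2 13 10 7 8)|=6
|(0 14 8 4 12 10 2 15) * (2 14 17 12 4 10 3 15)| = 15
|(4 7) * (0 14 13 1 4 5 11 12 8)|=10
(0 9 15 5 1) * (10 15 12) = [9, 0, 2, 3, 4, 1, 6, 7, 8, 12, 15, 11, 10, 13, 14, 5] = (0 9 12 10 15 5 1)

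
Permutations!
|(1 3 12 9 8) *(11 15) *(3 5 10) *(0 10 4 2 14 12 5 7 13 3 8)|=|(0 10 8 1 7 13 3 5 4 2 14 12 9)(11 15)|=26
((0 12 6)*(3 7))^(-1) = (0 6 12)(3 7)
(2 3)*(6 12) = (2 3)(6 12) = [0, 1, 3, 2, 4, 5, 12, 7, 8, 9, 10, 11, 6]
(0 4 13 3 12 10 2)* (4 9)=(0 9 4 13 3 12 10 2)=[9, 1, 0, 12, 13, 5, 6, 7, 8, 4, 2, 11, 10, 3]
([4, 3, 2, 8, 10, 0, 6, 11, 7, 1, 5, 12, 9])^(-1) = [5, 9, 2, 1, 0, 10, 6, 8, 3, 12, 4, 7, 11]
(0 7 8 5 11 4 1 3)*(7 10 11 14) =[10, 3, 2, 0, 1, 14, 6, 8, 5, 9, 11, 4, 12, 13, 7] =(0 10 11 4 1 3)(5 14 7 8)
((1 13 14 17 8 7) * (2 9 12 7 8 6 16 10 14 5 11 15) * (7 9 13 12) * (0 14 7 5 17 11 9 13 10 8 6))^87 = (0 17 13 12 1 7 10 2 15 11 14)(5 9)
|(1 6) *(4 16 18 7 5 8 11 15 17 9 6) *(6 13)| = 13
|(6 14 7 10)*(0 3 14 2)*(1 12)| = 14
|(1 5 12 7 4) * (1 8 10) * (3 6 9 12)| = |(1 5 3 6 9 12 7 4 8 10)| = 10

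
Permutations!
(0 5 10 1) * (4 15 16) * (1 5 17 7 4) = (0 17 7 4 15 16 1)(5 10) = [17, 0, 2, 3, 15, 10, 6, 4, 8, 9, 5, 11, 12, 13, 14, 16, 1, 7]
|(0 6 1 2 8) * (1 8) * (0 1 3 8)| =4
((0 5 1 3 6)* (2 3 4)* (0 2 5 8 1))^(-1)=(0 5 4 1 8)(2 6 3)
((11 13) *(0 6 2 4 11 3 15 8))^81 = (15)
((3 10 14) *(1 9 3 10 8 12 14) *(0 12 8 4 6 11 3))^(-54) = (14)(3 6)(4 11)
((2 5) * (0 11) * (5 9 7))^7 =(0 11)(2 5 7 9)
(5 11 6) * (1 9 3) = (1 9 3)(5 11 6) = [0, 9, 2, 1, 4, 11, 5, 7, 8, 3, 10, 6]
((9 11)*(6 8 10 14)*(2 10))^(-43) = (2 14 8 10 6)(9 11)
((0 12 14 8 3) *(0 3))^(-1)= (0 8 14 12)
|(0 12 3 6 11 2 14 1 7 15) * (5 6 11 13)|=9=|(0 12 3 11 2 14 1 7 15)(5 6 13)|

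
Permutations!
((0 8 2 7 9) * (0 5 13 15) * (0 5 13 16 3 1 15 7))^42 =(1 5 3 15 16)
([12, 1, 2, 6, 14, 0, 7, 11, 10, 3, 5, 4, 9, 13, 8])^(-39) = [8, 1, 2, 0, 6, 14, 12, 9, 11, 5, 4, 3, 10, 13, 7]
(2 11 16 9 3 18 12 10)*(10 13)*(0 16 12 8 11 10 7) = (0 16 9 3 18 8 11 12 13 7)(2 10) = [16, 1, 10, 18, 4, 5, 6, 0, 11, 3, 2, 12, 13, 7, 14, 15, 9, 17, 8]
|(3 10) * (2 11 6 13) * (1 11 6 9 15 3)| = 6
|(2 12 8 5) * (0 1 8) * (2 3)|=7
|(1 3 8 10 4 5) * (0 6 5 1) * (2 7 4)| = 21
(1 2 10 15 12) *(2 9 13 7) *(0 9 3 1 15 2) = (0 9 13 7)(1 3)(2 10)(12 15) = [9, 3, 10, 1, 4, 5, 6, 0, 8, 13, 2, 11, 15, 7, 14, 12]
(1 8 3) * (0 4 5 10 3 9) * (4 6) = (0 6 4 5 10 3 1 8 9) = [6, 8, 2, 1, 5, 10, 4, 7, 9, 0, 3]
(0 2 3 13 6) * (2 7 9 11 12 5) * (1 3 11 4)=[7, 3, 11, 13, 1, 2, 0, 9, 8, 4, 10, 12, 5, 6]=(0 7 9 4 1 3 13 6)(2 11 12 5)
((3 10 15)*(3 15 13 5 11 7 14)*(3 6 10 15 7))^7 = (3 5 10 14 15 11 13 6 7)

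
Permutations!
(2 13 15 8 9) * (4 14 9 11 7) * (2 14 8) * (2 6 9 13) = (4 8 11 7)(6 9 14 13 15) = [0, 1, 2, 3, 8, 5, 9, 4, 11, 14, 10, 7, 12, 15, 13, 6]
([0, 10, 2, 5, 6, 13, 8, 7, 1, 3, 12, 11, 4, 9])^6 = (3 13)(5 9)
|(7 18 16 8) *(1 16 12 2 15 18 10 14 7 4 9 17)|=12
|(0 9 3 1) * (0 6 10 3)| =|(0 9)(1 6 10 3)| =4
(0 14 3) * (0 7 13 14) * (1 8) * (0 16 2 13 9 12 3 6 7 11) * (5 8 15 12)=[16, 15, 13, 11, 4, 8, 7, 9, 1, 5, 10, 0, 3, 14, 6, 12, 2]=(0 16 2 13 14 6 7 9 5 8 1 15 12 3 11)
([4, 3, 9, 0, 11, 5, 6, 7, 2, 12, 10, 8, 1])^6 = [12, 2, 4, 9, 1, 5, 6, 7, 0, 11, 10, 3, 8]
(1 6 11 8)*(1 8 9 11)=(1 6)(9 11)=[0, 6, 2, 3, 4, 5, 1, 7, 8, 11, 10, 9]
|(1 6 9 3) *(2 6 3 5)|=4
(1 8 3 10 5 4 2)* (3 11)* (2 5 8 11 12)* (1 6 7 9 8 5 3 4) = (1 11 4 3 10 5)(2 6 7 9 8 12) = [0, 11, 6, 10, 3, 1, 7, 9, 12, 8, 5, 4, 2]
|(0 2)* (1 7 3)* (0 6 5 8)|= 15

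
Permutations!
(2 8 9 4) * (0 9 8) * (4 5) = (0 9 5 4 2) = [9, 1, 0, 3, 2, 4, 6, 7, 8, 5]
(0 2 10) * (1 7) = (0 2 10)(1 7) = [2, 7, 10, 3, 4, 5, 6, 1, 8, 9, 0]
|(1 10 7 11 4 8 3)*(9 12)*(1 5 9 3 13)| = |(1 10 7 11 4 8 13)(3 5 9 12)| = 28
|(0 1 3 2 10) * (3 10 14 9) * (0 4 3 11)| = 9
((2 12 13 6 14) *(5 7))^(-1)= ((2 12 13 6 14)(5 7))^(-1)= (2 14 6 13 12)(5 7)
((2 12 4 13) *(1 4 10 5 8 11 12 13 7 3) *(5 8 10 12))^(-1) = ((1 4 7 3)(2 13)(5 10 8 11))^(-1) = (1 3 7 4)(2 13)(5 11 8 10)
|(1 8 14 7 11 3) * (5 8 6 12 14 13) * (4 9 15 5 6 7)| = 36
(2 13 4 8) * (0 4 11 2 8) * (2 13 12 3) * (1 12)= (0 4)(1 12 3 2)(11 13)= [4, 12, 1, 2, 0, 5, 6, 7, 8, 9, 10, 13, 3, 11]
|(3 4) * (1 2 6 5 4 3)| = 5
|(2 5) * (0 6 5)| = |(0 6 5 2)| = 4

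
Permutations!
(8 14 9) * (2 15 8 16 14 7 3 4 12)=[0, 1, 15, 4, 12, 5, 6, 3, 7, 16, 10, 11, 2, 13, 9, 8, 14]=(2 15 8 7 3 4 12)(9 16 14)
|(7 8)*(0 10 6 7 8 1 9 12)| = |(0 10 6 7 1 9 12)| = 7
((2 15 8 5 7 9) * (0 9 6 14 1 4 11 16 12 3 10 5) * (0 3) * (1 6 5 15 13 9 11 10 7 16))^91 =(0 3 1 5 10 12 8 11 7 4 16 15)(2 13 9)(6 14)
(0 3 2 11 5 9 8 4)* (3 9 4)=(0 9 8 3 2 11 5 4)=[9, 1, 11, 2, 0, 4, 6, 7, 3, 8, 10, 5]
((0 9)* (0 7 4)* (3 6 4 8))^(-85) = (0 4 6 3 8 7 9)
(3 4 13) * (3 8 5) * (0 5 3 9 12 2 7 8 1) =[5, 0, 7, 4, 13, 9, 6, 8, 3, 12, 10, 11, 2, 1] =(0 5 9 12 2 7 8 3 4 13 1)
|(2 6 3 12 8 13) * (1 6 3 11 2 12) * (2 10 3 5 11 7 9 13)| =|(1 6 7 9 13 12 8 2 5 11 10 3)| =12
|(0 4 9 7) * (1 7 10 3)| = |(0 4 9 10 3 1 7)| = 7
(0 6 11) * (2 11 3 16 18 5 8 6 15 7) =(0 15 7 2 11)(3 16 18 5 8 6) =[15, 1, 11, 16, 4, 8, 3, 2, 6, 9, 10, 0, 12, 13, 14, 7, 18, 17, 5]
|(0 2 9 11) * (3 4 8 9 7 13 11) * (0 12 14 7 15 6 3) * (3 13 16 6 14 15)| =|(0 2 3 4 8 9)(6 13 11 12 15 14 7 16)| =24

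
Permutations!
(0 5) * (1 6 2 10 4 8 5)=(0 1 6 2 10 4 8 5)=[1, 6, 10, 3, 8, 0, 2, 7, 5, 9, 4]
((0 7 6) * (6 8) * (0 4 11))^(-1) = (0 11 4 6 8 7)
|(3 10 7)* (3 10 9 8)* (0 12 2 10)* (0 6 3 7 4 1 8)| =|(0 12 2 10 4 1 8 7 6 3 9)| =11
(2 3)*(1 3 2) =(1 3) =[0, 3, 2, 1]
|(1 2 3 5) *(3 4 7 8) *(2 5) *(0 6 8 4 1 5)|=|(0 6 8 3 2 1)(4 7)|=6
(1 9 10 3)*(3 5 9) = (1 3)(5 9 10) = [0, 3, 2, 1, 4, 9, 6, 7, 8, 10, 5]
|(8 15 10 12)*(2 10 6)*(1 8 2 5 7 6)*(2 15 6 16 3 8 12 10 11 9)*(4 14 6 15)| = 33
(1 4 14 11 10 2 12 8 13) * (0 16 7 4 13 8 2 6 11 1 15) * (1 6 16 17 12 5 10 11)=(0 17 12 2 5 10 16 7 4 14 6 1 13 15)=[17, 13, 5, 3, 14, 10, 1, 4, 8, 9, 16, 11, 2, 15, 6, 0, 7, 12]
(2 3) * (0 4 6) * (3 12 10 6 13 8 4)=(0 3 2 12 10 6)(4 13 8)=[3, 1, 12, 2, 13, 5, 0, 7, 4, 9, 6, 11, 10, 8]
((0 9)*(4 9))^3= ((0 4 9))^3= (9)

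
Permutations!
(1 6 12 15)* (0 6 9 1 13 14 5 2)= (0 6 12 15 13 14 5 2)(1 9)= [6, 9, 0, 3, 4, 2, 12, 7, 8, 1, 10, 11, 15, 14, 5, 13]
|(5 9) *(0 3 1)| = |(0 3 1)(5 9)| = 6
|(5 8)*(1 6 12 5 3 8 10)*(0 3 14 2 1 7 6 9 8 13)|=15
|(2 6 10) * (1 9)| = |(1 9)(2 6 10)| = 6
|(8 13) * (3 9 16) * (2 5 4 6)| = 12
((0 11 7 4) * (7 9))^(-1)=(0 4 7 9 11)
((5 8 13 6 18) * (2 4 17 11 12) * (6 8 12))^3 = (2 11 5 4 6 12 17 18)(8 13)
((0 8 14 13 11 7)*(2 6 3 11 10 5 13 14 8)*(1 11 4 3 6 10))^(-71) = ((14)(0 2 10 5 13 1 11 7)(3 4))^(-71) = (14)(0 2 10 5 13 1 11 7)(3 4)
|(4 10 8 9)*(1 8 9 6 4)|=6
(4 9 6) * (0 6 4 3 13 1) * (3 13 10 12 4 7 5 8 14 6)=(0 3 10 12 4 9 7 5 8 14 6 13 1)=[3, 0, 2, 10, 9, 8, 13, 5, 14, 7, 12, 11, 4, 1, 6]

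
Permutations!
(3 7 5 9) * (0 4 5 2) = [4, 1, 0, 7, 5, 9, 6, 2, 8, 3] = (0 4 5 9 3 7 2)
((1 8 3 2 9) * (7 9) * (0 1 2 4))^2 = (0 8 4 1 3)(2 9 7)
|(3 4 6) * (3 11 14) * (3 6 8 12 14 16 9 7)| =10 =|(3 4 8 12 14 6 11 16 9 7)|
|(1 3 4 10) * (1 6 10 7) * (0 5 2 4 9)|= 8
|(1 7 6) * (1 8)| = |(1 7 6 8)| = 4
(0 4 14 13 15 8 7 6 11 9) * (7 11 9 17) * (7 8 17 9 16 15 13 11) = (0 4 14 11 9)(6 16 15 17 8 7) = [4, 1, 2, 3, 14, 5, 16, 6, 7, 0, 10, 9, 12, 13, 11, 17, 15, 8]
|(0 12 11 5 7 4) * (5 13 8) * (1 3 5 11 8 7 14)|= |(0 12 8 11 13 7 4)(1 3 5 14)|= 28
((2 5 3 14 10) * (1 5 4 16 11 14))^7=(1 5 3)(2 4 16 11 14 10)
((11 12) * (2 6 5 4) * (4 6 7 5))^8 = (12)(2 6 7 4 5)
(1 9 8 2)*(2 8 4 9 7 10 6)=(1 7 10 6 2)(4 9)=[0, 7, 1, 3, 9, 5, 2, 10, 8, 4, 6]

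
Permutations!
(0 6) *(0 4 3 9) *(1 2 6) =(0 1 2 6 4 3 9) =[1, 2, 6, 9, 3, 5, 4, 7, 8, 0]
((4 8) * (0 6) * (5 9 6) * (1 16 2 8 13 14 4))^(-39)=(0 5 9 6)(1 16 2 8)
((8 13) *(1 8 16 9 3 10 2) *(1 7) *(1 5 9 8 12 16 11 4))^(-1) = (1 4 11 13 8 16 12)(2 10 3 9 5 7)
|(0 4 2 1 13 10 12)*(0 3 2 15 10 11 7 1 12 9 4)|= 12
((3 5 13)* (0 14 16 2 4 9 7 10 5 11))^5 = (0 9 3 2 5 14 7 11 4 13 16 10) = ((0 14 16 2 4 9 7 10 5 13 3 11))^5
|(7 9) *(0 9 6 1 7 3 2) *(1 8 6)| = |(0 9 3 2)(1 7)(6 8)| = 4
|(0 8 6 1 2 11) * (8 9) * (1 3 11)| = |(0 9 8 6 3 11)(1 2)| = 6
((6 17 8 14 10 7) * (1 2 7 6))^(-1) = ((1 2 7)(6 17 8 14 10))^(-1) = (1 7 2)(6 10 14 8 17)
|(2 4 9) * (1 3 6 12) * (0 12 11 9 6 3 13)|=|(0 12 1 13)(2 4 6 11 9)|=20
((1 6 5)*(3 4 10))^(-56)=((1 6 5)(3 4 10))^(-56)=(1 6 5)(3 4 10)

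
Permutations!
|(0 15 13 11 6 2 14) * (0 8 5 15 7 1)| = |(0 7 1)(2 14 8 5 15 13 11 6)| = 24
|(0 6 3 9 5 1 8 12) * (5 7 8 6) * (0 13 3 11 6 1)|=6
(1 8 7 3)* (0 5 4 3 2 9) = (0 5 4 3 1 8 7 2 9) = [5, 8, 9, 1, 3, 4, 6, 2, 7, 0]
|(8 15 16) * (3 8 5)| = 5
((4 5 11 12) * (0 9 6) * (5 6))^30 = ((0 9 5 11 12 4 6))^30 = (0 5 12 6 9 11 4)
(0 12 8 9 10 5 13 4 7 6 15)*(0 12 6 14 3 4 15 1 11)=[6, 11, 2, 4, 7, 13, 1, 14, 9, 10, 5, 0, 8, 15, 3, 12]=(0 6 1 11)(3 4 7 14)(5 13 15 12 8 9 10)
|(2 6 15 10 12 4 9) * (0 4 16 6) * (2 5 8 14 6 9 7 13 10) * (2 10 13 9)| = 13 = |(0 4 7 9 5 8 14 6 15 10 12 16 2)|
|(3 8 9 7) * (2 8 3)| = 4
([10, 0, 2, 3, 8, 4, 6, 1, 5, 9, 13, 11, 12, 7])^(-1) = (0 1 7 13 10)(4 5 8)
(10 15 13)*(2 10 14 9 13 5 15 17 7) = (2 10 17 7)(5 15)(9 13 14) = [0, 1, 10, 3, 4, 15, 6, 2, 8, 13, 17, 11, 12, 14, 9, 5, 16, 7]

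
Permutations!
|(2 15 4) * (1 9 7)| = |(1 9 7)(2 15 4)| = 3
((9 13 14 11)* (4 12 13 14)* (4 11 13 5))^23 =(4 5 12)(9 11 13 14)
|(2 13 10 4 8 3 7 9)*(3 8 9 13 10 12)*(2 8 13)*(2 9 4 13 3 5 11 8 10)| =|(3 7 9 10 13 12 5 11 8)| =9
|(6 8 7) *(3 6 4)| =|(3 6 8 7 4)| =5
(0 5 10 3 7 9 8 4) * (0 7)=(0 5 10 3)(4 7 9 8)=[5, 1, 2, 0, 7, 10, 6, 9, 4, 8, 3]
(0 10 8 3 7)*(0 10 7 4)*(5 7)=(0 5 7 10 8 3 4)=[5, 1, 2, 4, 0, 7, 6, 10, 3, 9, 8]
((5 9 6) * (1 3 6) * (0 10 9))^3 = ((0 10 9 1 3 6 5))^3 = (0 1 5 9 6 10 3)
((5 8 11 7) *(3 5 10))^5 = (3 10 7 11 8 5)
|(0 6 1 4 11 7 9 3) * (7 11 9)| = |(11)(0 6 1 4 9 3)| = 6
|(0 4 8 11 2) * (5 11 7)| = |(0 4 8 7 5 11 2)| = 7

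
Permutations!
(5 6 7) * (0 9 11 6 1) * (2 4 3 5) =(0 9 11 6 7 2 4 3 5 1) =[9, 0, 4, 5, 3, 1, 7, 2, 8, 11, 10, 6]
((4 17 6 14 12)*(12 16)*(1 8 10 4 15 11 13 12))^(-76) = (1 17)(4 16)(6 8)(10 14)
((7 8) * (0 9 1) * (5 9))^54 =(0 9)(1 5)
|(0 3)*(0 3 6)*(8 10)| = |(0 6)(8 10)| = 2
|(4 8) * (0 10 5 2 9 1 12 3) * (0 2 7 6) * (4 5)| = 35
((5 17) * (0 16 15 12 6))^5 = ((0 16 15 12 6)(5 17))^5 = (5 17)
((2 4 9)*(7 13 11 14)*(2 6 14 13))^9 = (2 6)(4 14)(7 9)(11 13)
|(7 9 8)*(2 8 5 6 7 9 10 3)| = |(2 8 9 5 6 7 10 3)| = 8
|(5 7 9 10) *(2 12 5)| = 6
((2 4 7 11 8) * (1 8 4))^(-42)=((1 8 2)(4 7 11))^(-42)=(11)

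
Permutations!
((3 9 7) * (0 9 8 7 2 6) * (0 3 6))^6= (9)(3 7)(6 8)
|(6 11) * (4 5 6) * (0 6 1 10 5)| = |(0 6 11 4)(1 10 5)| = 12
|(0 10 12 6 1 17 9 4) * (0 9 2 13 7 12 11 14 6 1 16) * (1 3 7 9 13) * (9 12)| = |(0 10 11 14 6 16)(1 17 2)(3 7 9 4 13 12)| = 6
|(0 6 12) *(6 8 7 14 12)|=5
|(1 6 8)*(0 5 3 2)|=12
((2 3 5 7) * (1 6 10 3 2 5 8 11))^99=(1 3)(5 7)(6 8)(10 11)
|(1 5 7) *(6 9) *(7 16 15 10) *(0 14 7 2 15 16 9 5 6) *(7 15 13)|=11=|(16)(0 14 15 10 2 13 7 1 6 5 9)|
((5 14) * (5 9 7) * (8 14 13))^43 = ((5 13 8 14 9 7))^43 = (5 13 8 14 9 7)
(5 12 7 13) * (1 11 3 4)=(1 11 3 4)(5 12 7 13)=[0, 11, 2, 4, 1, 12, 6, 13, 8, 9, 10, 3, 7, 5]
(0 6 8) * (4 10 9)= (0 6 8)(4 10 9)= [6, 1, 2, 3, 10, 5, 8, 7, 0, 4, 9]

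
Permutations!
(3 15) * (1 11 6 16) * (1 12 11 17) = (1 17)(3 15)(6 16 12 11) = [0, 17, 2, 15, 4, 5, 16, 7, 8, 9, 10, 6, 11, 13, 14, 3, 12, 1]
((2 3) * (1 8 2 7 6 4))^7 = (8)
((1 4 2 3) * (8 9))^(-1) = (1 3 2 4)(8 9)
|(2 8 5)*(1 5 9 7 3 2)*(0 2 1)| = 8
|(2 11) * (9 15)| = 2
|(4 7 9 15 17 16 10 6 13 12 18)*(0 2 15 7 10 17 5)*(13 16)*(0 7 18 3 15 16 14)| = |(0 2 16 17 13 12 3 15 5 7 9 18 4 10 6 14)| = 16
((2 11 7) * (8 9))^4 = ((2 11 7)(8 9))^4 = (2 11 7)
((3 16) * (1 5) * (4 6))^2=(16)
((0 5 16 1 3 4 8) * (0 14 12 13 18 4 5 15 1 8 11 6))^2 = ((0 15 1 3 5 16 8 14 12 13 18 4 11 6))^2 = (0 1 5 8 12 18 11)(3 16 14 13 4 6 15)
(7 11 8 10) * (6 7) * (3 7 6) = (3 7 11 8 10) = [0, 1, 2, 7, 4, 5, 6, 11, 10, 9, 3, 8]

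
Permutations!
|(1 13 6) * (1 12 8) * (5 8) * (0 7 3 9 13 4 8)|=|(0 7 3 9 13 6 12 5)(1 4 8)|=24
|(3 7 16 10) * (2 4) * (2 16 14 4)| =6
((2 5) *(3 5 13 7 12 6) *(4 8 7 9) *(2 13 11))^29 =((2 11)(3 5 13 9 4 8 7 12 6))^29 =(2 11)(3 13 4 7 6 5 9 8 12)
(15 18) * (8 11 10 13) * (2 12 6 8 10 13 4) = (2 12 6 8 11 13 10 4)(15 18) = [0, 1, 12, 3, 2, 5, 8, 7, 11, 9, 4, 13, 6, 10, 14, 18, 16, 17, 15]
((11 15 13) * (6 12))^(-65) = (6 12)(11 15 13)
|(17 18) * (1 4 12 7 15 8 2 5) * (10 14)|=8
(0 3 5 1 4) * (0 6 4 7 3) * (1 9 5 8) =[0, 7, 2, 8, 6, 9, 4, 3, 1, 5] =(1 7 3 8)(4 6)(5 9)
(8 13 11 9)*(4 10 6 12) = (4 10 6 12)(8 13 11 9) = [0, 1, 2, 3, 10, 5, 12, 7, 13, 8, 6, 9, 4, 11]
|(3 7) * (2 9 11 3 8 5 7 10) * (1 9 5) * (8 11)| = |(1 9 8)(2 5 7 11 3 10)| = 6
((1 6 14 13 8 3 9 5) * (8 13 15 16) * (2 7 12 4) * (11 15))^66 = ((1 6 14 11 15 16 8 3 9 5)(2 7 12 4))^66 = (1 8 14 9 15)(2 12)(3 11 5 16 6)(4 7)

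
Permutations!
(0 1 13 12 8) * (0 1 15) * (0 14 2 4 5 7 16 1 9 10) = (0 15 14 2 4 5 7 16 1 13 12 8 9 10) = [15, 13, 4, 3, 5, 7, 6, 16, 9, 10, 0, 11, 8, 12, 2, 14, 1]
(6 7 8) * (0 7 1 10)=(0 7 8 6 1 10)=[7, 10, 2, 3, 4, 5, 1, 8, 6, 9, 0]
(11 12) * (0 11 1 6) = (0 11 12 1 6) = [11, 6, 2, 3, 4, 5, 0, 7, 8, 9, 10, 12, 1]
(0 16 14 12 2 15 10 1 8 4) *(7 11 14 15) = (0 16 15 10 1 8 4)(2 7 11 14 12) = [16, 8, 7, 3, 0, 5, 6, 11, 4, 9, 1, 14, 2, 13, 12, 10, 15]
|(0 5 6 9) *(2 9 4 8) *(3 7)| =|(0 5 6 4 8 2 9)(3 7)| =14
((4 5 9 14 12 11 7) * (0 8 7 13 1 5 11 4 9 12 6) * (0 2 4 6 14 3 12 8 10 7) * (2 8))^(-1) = (14)(0 8 6 12 3 9 7 10)(1 13 11 4 2 5)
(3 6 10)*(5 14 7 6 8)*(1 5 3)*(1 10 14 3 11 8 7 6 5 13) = (1 13)(3 7 5)(6 14)(8 11) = [0, 13, 2, 7, 4, 3, 14, 5, 11, 9, 10, 8, 12, 1, 6]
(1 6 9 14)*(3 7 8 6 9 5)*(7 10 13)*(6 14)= [0, 9, 2, 10, 4, 3, 5, 8, 14, 6, 13, 11, 12, 7, 1]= (1 9 6 5 3 10 13 7 8 14)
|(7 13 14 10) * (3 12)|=4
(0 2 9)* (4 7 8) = (0 2 9)(4 7 8) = [2, 1, 9, 3, 7, 5, 6, 8, 4, 0]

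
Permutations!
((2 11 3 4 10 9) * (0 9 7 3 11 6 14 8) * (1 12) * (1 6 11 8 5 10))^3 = (0 11 9 8 2)(1 14 7)(3 12 5)(4 6 10) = ((0 9 2 11 8)(1 12 6 14 5 10 7 3 4))^3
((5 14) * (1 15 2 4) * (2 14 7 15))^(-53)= (1 2 4)(5 14 15 7)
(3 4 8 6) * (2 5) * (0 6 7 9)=(0 6 3 4 8 7 9)(2 5)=[6, 1, 5, 4, 8, 2, 3, 9, 7, 0]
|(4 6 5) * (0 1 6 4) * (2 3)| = |(0 1 6 5)(2 3)| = 4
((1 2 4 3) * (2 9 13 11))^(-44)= (1 4 11 9 3 2 13)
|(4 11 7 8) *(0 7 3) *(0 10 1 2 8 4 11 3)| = |(0 7 4 3 10 1 2 8 11)| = 9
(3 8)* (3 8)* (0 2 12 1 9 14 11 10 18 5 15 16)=(0 2 12 1 9 14 11 10 18 5 15 16)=[2, 9, 12, 3, 4, 15, 6, 7, 8, 14, 18, 10, 1, 13, 11, 16, 0, 17, 5]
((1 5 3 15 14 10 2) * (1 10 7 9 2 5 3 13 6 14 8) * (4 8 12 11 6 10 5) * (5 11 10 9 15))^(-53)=(1 6 8 11 4 2 10 9 12 13 15 5 7 3 14)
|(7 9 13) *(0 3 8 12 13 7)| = 10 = |(0 3 8 12 13)(7 9)|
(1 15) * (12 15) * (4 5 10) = (1 12 15)(4 5 10) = [0, 12, 2, 3, 5, 10, 6, 7, 8, 9, 4, 11, 15, 13, 14, 1]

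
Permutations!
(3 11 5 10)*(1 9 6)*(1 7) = [0, 9, 2, 11, 4, 10, 7, 1, 8, 6, 3, 5] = (1 9 6 7)(3 11 5 10)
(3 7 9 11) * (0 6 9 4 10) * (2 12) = (0 6 9 11 3 7 4 10)(2 12) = [6, 1, 12, 7, 10, 5, 9, 4, 8, 11, 0, 3, 2]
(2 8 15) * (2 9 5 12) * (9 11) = [0, 1, 8, 3, 4, 12, 6, 7, 15, 5, 10, 9, 2, 13, 14, 11] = (2 8 15 11 9 5 12)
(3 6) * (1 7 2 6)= [0, 7, 6, 1, 4, 5, 3, 2]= (1 7 2 6 3)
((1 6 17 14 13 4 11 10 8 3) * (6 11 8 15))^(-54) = (1 11 10 15 6 17 14 13 4 8 3)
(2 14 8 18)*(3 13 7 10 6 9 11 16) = (2 14 8 18)(3 13 7 10 6 9 11 16) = [0, 1, 14, 13, 4, 5, 9, 10, 18, 11, 6, 16, 12, 7, 8, 15, 3, 17, 2]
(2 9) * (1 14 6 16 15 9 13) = (1 14 6 16 15 9 2 13) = [0, 14, 13, 3, 4, 5, 16, 7, 8, 2, 10, 11, 12, 1, 6, 9, 15]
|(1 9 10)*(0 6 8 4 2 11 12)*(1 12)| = |(0 6 8 4 2 11 1 9 10 12)| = 10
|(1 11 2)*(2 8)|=4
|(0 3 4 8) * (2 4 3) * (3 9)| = |(0 2 4 8)(3 9)| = 4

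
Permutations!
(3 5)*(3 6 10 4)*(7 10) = (3 5 6 7 10 4) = [0, 1, 2, 5, 3, 6, 7, 10, 8, 9, 4]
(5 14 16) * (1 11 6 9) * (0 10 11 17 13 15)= (0 10 11 6 9 1 17 13 15)(5 14 16)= [10, 17, 2, 3, 4, 14, 9, 7, 8, 1, 11, 6, 12, 15, 16, 0, 5, 13]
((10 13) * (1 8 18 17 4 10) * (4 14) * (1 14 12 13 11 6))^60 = ((1 8 18 17 12 13 14 4 10 11 6))^60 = (1 13 6 12 11 17 10 18 4 8 14)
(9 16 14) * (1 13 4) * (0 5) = (0 5)(1 13 4)(9 16 14) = [5, 13, 2, 3, 1, 0, 6, 7, 8, 16, 10, 11, 12, 4, 9, 15, 14]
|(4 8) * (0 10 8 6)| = |(0 10 8 4 6)| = 5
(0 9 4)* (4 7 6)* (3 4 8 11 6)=(0 9 7 3 4)(6 8 11)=[9, 1, 2, 4, 0, 5, 8, 3, 11, 7, 10, 6]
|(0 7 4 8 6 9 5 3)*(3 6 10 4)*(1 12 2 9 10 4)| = 42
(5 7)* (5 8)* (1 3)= (1 3)(5 7 8)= [0, 3, 2, 1, 4, 7, 6, 8, 5]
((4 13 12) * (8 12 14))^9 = (4 12 8 14 13)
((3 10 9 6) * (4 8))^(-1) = (3 6 9 10)(4 8)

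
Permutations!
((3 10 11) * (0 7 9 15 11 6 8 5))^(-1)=((0 7 9 15 11 3 10 6 8 5))^(-1)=(0 5 8 6 10 3 11 15 9 7)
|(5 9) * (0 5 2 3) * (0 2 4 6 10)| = |(0 5 9 4 6 10)(2 3)| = 6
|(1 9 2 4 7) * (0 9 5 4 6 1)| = 8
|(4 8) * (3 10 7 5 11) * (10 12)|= 6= |(3 12 10 7 5 11)(4 8)|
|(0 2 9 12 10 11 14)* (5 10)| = 8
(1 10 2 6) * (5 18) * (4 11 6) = [0, 10, 4, 3, 11, 18, 1, 7, 8, 9, 2, 6, 12, 13, 14, 15, 16, 17, 5] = (1 10 2 4 11 6)(5 18)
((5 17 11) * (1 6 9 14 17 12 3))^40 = (1 17 3 14 12 9 5 6 11)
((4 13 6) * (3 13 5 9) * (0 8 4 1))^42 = ((0 8 4 5 9 3 13 6 1))^42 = (0 13 5)(1 3 4)(6 9 8)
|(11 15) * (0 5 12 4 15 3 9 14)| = |(0 5 12 4 15 11 3 9 14)| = 9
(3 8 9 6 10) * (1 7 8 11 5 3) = (1 7 8 9 6 10)(3 11 5) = [0, 7, 2, 11, 4, 3, 10, 8, 9, 6, 1, 5]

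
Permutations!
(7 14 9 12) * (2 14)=(2 14 9 12 7)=[0, 1, 14, 3, 4, 5, 6, 2, 8, 12, 10, 11, 7, 13, 9]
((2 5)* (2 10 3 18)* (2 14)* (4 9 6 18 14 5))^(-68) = (2 18 14 6 3 9 10 4 5)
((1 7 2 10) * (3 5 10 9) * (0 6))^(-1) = ((0 6)(1 7 2 9 3 5 10))^(-1) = (0 6)(1 10 5 3 9 2 7)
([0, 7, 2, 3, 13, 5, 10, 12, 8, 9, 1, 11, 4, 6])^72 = (1 12 13 10 7 4 6)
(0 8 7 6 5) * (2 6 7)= [8, 1, 6, 3, 4, 0, 5, 7, 2]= (0 8 2 6 5)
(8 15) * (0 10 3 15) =(0 10 3 15 8) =[10, 1, 2, 15, 4, 5, 6, 7, 0, 9, 3, 11, 12, 13, 14, 8]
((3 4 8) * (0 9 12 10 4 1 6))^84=((0 9 12 10 4 8 3 1 6))^84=(0 10 3)(1 9 4)(6 12 8)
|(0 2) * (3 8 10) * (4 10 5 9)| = |(0 2)(3 8 5 9 4 10)| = 6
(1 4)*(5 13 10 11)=(1 4)(5 13 10 11)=[0, 4, 2, 3, 1, 13, 6, 7, 8, 9, 11, 5, 12, 10]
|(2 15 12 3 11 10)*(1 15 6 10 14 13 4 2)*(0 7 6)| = |(0 7 6 10 1 15 12 3 11 14 13 4 2)| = 13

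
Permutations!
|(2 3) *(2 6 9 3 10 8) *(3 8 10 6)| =4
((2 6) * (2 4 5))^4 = (6)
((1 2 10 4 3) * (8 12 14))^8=(1 4 2 3 10)(8 14 12)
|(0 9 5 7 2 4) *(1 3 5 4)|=15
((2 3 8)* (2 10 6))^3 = (2 10 3 6 8)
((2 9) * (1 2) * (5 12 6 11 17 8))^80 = (1 9 2)(5 6 17)(8 12 11)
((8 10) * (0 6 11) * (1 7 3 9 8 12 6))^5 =((0 1 7 3 9 8 10 12 6 11))^5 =(0 8)(1 10)(3 6)(7 12)(9 11)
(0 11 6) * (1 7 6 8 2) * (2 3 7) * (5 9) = (0 11 8 3 7 6)(1 2)(5 9) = [11, 2, 1, 7, 4, 9, 0, 6, 3, 5, 10, 8]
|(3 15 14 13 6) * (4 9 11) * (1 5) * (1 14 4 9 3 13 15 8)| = |(1 5 14 15 4 3 8)(6 13)(9 11)| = 14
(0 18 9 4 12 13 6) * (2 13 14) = [18, 1, 13, 3, 12, 5, 0, 7, 8, 4, 10, 11, 14, 6, 2, 15, 16, 17, 9] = (0 18 9 4 12 14 2 13 6)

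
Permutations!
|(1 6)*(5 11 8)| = 6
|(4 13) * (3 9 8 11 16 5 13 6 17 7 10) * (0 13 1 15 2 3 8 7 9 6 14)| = |(0 13 4 14)(1 15 2 3 6 17 9 7 10 8 11 16 5)| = 52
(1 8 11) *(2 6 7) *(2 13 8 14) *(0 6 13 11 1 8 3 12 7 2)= (0 6 2 13 3 12 7 11 8 1 14)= [6, 14, 13, 12, 4, 5, 2, 11, 1, 9, 10, 8, 7, 3, 0]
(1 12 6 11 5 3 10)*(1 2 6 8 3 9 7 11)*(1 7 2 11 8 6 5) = (1 12 6 7 8 3 10 11)(2 5 9) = [0, 12, 5, 10, 4, 9, 7, 8, 3, 2, 11, 1, 6]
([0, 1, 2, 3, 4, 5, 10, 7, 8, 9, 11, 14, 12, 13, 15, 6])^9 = (6 15 14 11 10)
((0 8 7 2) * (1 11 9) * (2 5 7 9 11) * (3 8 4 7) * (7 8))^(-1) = (11)(0 2 1 9 8 4)(3 5 7) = ((11)(0 4 8 9 1 2)(3 7 5))^(-1)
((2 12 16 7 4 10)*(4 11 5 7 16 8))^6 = (16)(2 12 8 4 10) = ((16)(2 12 8 4 10)(5 7 11))^6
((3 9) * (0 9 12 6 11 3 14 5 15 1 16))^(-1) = ((0 9 14 5 15 1 16)(3 12 6 11))^(-1) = (0 16 1 15 5 14 9)(3 11 6 12)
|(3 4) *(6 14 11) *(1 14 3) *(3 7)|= 7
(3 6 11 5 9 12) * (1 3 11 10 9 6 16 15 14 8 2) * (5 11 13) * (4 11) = [0, 3, 1, 16, 11, 6, 10, 7, 2, 12, 9, 4, 13, 5, 8, 14, 15] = (1 3 16 15 14 8 2)(4 11)(5 6 10 9 12 13)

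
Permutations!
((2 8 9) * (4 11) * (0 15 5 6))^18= (0 5)(6 15)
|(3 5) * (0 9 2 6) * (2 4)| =10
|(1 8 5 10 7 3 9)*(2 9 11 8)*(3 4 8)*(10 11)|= |(1 2 9)(3 10 7 4 8 5 11)|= 21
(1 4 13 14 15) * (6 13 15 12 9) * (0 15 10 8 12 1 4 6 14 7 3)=[15, 6, 2, 0, 10, 5, 13, 3, 12, 14, 8, 11, 9, 7, 1, 4]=(0 15 4 10 8 12 9 14 1 6 13 7 3)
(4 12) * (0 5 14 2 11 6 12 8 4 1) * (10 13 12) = (0 5 14 2 11 6 10 13 12 1)(4 8) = [5, 0, 11, 3, 8, 14, 10, 7, 4, 9, 13, 6, 1, 12, 2]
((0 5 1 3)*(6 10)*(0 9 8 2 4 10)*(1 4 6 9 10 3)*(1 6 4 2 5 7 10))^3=(0 9 2 1 7 8 4 6 10 5 3)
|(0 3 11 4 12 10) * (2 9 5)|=6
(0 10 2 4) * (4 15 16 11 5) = (0 10 2 15 16 11 5 4) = [10, 1, 15, 3, 0, 4, 6, 7, 8, 9, 2, 5, 12, 13, 14, 16, 11]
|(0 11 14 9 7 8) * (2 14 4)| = 8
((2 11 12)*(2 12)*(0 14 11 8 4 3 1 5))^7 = ((0 14 11 2 8 4 3 1 5))^7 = (0 1 4 2 14 5 3 8 11)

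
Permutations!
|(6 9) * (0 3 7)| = |(0 3 7)(6 9)| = 6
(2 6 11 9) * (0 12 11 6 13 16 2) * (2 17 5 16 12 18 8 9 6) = [18, 1, 13, 3, 4, 16, 2, 7, 9, 0, 10, 6, 11, 12, 14, 15, 17, 5, 8] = (0 18 8 9)(2 13 12 11 6)(5 16 17)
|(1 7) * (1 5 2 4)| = 5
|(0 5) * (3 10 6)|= 6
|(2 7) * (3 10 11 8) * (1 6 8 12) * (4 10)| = |(1 6 8 3 4 10 11 12)(2 7)| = 8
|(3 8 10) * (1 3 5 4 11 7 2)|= 9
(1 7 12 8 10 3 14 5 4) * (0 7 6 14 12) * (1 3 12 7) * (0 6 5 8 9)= (0 1 5 4 3 7 6 14 8 10 12 9)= [1, 5, 2, 7, 3, 4, 14, 6, 10, 0, 12, 11, 9, 13, 8]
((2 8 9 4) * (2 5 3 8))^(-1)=(3 5 4 9 8)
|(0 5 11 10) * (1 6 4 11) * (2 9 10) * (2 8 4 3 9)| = |(0 5 1 6 3 9 10)(4 11 8)| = 21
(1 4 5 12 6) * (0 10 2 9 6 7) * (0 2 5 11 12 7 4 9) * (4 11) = (0 10 5 7 2)(1 9 6)(11 12) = [10, 9, 0, 3, 4, 7, 1, 2, 8, 6, 5, 12, 11]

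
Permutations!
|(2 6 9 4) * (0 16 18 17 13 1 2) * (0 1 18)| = |(0 16)(1 2 6 9 4)(13 18 17)| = 30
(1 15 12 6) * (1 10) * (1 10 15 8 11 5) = [0, 8, 2, 3, 4, 1, 15, 7, 11, 9, 10, 5, 6, 13, 14, 12] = (1 8 11 5)(6 15 12)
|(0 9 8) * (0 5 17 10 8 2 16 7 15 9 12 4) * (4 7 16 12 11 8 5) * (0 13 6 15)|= |(0 11 8 4 13 6 15 9 2 12 7)(5 17 10)|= 33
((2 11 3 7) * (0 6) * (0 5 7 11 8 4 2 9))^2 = (11)(0 5 9 6 7)(2 4 8)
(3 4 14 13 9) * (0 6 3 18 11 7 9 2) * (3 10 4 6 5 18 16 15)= [5, 1, 0, 6, 14, 18, 10, 9, 8, 16, 4, 7, 12, 2, 13, 3, 15, 17, 11]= (0 5 18 11 7 9 16 15 3 6 10 4 14 13 2)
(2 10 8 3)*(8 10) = [0, 1, 8, 2, 4, 5, 6, 7, 3, 9, 10] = (10)(2 8 3)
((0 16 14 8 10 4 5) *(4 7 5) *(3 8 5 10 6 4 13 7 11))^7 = (0 5 14 16)(3 11 10 7 13 4 6 8)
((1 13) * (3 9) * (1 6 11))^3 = (1 11 6 13)(3 9)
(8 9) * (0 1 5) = [1, 5, 2, 3, 4, 0, 6, 7, 9, 8] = (0 1 5)(8 9)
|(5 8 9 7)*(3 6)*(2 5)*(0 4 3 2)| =9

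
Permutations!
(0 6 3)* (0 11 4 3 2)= (0 6 2)(3 11 4)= [6, 1, 0, 11, 3, 5, 2, 7, 8, 9, 10, 4]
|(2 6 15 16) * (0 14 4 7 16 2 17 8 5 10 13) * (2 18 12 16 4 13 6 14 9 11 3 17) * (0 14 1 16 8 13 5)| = |(0 9 11 3 17 13 14 5 10 6 15 18 12 8)(1 16 2)(4 7)| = 42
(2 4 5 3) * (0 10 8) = (0 10 8)(2 4 5 3) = [10, 1, 4, 2, 5, 3, 6, 7, 0, 9, 8]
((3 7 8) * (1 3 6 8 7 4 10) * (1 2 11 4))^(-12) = ((1 3)(2 11 4 10)(6 8))^(-12) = (11)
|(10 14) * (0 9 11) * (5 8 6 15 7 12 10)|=|(0 9 11)(5 8 6 15 7 12 10 14)|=24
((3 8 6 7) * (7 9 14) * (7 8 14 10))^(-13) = ((3 14 8 6 9 10 7))^(-13) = (3 14 8 6 9 10 7)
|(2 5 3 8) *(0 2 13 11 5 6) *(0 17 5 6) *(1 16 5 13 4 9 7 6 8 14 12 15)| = 56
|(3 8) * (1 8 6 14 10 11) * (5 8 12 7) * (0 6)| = 11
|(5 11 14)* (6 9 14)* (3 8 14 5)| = 12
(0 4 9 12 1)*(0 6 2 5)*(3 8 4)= (0 3 8 4 9 12 1 6 2 5)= [3, 6, 5, 8, 9, 0, 2, 7, 4, 12, 10, 11, 1]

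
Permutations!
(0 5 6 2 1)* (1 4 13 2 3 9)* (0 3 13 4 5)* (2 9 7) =[0, 3, 5, 7, 4, 6, 13, 2, 8, 1, 10, 11, 12, 9] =(1 3 7 2 5 6 13 9)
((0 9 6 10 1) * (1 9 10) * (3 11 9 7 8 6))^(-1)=((0 10 7 8 6 1)(3 11 9))^(-1)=(0 1 6 8 7 10)(3 9 11)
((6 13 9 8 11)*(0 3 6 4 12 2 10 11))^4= ((0 3 6 13 9 8)(2 10 11 4 12))^4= (0 9 6)(2 12 4 11 10)(3 8 13)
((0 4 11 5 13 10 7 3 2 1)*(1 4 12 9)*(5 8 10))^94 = (13)(0 9)(1 12)(2 8 3 11 7 4 10)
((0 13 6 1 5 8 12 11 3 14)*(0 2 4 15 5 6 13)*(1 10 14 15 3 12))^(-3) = ((1 6 10 14 2 4 3 15 5 8)(11 12))^(-3) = (1 15 2 6 5 4 10 8 3 14)(11 12)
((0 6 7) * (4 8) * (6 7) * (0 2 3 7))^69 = (4 8)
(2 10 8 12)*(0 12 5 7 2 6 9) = [12, 1, 10, 3, 4, 7, 9, 2, 5, 0, 8, 11, 6] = (0 12 6 9)(2 10 8 5 7)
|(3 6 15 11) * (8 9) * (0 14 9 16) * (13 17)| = 20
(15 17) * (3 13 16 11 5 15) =(3 13 16 11 5 15 17) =[0, 1, 2, 13, 4, 15, 6, 7, 8, 9, 10, 5, 12, 16, 14, 17, 11, 3]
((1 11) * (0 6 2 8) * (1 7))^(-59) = (0 6 2 8)(1 11 7)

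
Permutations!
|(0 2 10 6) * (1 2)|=|(0 1 2 10 6)|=5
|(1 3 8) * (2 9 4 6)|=12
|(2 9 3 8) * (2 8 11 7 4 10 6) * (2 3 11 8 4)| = 20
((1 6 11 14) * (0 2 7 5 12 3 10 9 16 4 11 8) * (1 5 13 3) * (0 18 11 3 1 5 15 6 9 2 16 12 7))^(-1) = ((0 16 4 3 10 2)(1 9 12 5 7 13)(6 8 18 11 14 15))^(-1) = (0 2 10 3 4 16)(1 13 7 5 12 9)(6 15 14 11 18 8)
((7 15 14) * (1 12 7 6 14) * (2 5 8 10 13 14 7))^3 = (1 5 13 7 12 8 14 15 2 10 6)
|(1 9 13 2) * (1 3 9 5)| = |(1 5)(2 3 9 13)| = 4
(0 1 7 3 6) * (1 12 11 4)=[12, 7, 2, 6, 1, 5, 0, 3, 8, 9, 10, 4, 11]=(0 12 11 4 1 7 3 6)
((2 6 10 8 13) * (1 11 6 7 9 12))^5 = ((1 11 6 10 8 13 2 7 9 12))^5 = (1 13)(2 11)(6 7)(8 12)(9 10)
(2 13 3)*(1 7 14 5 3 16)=(1 7 14 5 3 2 13 16)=[0, 7, 13, 2, 4, 3, 6, 14, 8, 9, 10, 11, 12, 16, 5, 15, 1]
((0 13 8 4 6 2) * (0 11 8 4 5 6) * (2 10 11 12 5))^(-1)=(0 4 13)(2 8 11 10 6 5 12)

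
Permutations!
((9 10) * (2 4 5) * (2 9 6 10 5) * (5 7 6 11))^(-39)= ((2 4)(5 9 7 6 10 11))^(-39)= (2 4)(5 6)(7 11)(9 10)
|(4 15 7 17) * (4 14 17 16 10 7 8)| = 6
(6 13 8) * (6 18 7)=(6 13 8 18 7)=[0, 1, 2, 3, 4, 5, 13, 6, 18, 9, 10, 11, 12, 8, 14, 15, 16, 17, 7]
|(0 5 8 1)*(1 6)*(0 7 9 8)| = 10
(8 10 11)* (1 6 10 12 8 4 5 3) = (1 6 10 11 4 5 3)(8 12) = [0, 6, 2, 1, 5, 3, 10, 7, 12, 9, 11, 4, 8]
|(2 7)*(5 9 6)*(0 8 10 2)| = |(0 8 10 2 7)(5 9 6)| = 15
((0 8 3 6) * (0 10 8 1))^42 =(3 10)(6 8)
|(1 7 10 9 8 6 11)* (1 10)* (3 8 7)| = 8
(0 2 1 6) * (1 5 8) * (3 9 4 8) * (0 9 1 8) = (0 2 5 3 1 6 9 4) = [2, 6, 5, 1, 0, 3, 9, 7, 8, 4]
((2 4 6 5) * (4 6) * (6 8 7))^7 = ((2 8 7 6 5))^7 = (2 7 5 8 6)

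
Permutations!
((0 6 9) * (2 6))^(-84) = (9)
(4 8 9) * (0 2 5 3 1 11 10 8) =(0 2 5 3 1 11 10 8 9 4) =[2, 11, 5, 1, 0, 3, 6, 7, 9, 4, 8, 10]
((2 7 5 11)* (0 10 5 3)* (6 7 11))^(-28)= (11)(0 5 7)(3 10 6)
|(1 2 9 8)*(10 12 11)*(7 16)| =12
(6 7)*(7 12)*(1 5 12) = (1 5 12 7 6) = [0, 5, 2, 3, 4, 12, 1, 6, 8, 9, 10, 11, 7]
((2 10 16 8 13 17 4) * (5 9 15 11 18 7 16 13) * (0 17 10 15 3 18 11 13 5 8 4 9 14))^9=(0 15 18 14 2 3 5 4 9 10 16 17 13 7)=((0 17 9 3 18 7 16 4 2 15 13 10 5 14))^9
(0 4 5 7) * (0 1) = [4, 0, 2, 3, 5, 7, 6, 1] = (0 4 5 7 1)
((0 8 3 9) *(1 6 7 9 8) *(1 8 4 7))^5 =((0 8 3 4 7 9)(1 6))^5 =(0 9 7 4 3 8)(1 6)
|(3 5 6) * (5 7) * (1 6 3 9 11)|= 12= |(1 6 9 11)(3 7 5)|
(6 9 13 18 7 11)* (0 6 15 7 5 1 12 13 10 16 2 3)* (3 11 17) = (0 6 9 10 16 2 11 15 7 17 3)(1 12 13 18 5) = [6, 12, 11, 0, 4, 1, 9, 17, 8, 10, 16, 15, 13, 18, 14, 7, 2, 3, 5]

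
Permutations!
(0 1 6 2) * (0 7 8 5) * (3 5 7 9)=(0 1 6 2 9 3 5)(7 8)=[1, 6, 9, 5, 4, 0, 2, 8, 7, 3]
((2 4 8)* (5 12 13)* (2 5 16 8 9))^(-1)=((2 4 9)(5 12 13 16 8))^(-1)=(2 9 4)(5 8 16 13 12)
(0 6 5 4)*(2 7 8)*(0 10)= (0 6 5 4 10)(2 7 8)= [6, 1, 7, 3, 10, 4, 5, 8, 2, 9, 0]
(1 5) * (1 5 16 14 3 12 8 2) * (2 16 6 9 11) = (1 6 9 11 2)(3 12 8 16 14) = [0, 6, 1, 12, 4, 5, 9, 7, 16, 11, 10, 2, 8, 13, 3, 15, 14]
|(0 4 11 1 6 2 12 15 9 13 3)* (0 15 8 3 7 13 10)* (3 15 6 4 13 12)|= |(0 13 7 12 8 15 9 10)(1 4 11)(2 3 6)|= 24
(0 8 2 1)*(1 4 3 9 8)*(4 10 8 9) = (0 1)(2 10 8)(3 4) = [1, 0, 10, 4, 3, 5, 6, 7, 2, 9, 8]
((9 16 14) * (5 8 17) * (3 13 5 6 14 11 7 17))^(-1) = (3 8 5 13)(6 17 7 11 16 9 14)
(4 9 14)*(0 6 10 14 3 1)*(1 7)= (0 6 10 14 4 9 3 7 1)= [6, 0, 2, 7, 9, 5, 10, 1, 8, 3, 14, 11, 12, 13, 4]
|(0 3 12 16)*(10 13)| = 4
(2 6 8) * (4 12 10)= (2 6 8)(4 12 10)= [0, 1, 6, 3, 12, 5, 8, 7, 2, 9, 4, 11, 10]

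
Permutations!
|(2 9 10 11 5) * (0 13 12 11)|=|(0 13 12 11 5 2 9 10)|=8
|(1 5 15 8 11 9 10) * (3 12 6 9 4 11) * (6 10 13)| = 42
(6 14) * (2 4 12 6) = (2 4 12 6 14) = [0, 1, 4, 3, 12, 5, 14, 7, 8, 9, 10, 11, 6, 13, 2]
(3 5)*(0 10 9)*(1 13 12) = (0 10 9)(1 13 12)(3 5) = [10, 13, 2, 5, 4, 3, 6, 7, 8, 0, 9, 11, 1, 12]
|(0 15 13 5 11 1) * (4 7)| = |(0 15 13 5 11 1)(4 7)| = 6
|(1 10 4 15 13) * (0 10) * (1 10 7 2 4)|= |(0 7 2 4 15 13 10 1)|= 8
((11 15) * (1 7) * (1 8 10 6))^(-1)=((1 7 8 10 6)(11 15))^(-1)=(1 6 10 8 7)(11 15)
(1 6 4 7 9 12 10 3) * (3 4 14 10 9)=(1 6 14 10 4 7 3)(9 12)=[0, 6, 2, 1, 7, 5, 14, 3, 8, 12, 4, 11, 9, 13, 10]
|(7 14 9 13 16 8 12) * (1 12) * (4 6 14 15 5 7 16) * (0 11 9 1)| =|(0 11 9 13 4 6 14 1 12 16 8)(5 7 15)| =33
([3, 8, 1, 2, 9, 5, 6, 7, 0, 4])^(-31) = [8, 2, 3, 0, 9, 5, 6, 7, 1, 4]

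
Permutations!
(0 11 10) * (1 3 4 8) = (0 11 10)(1 3 4 8) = [11, 3, 2, 4, 8, 5, 6, 7, 1, 9, 0, 10]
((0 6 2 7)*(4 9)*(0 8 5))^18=(9)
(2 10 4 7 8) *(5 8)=(2 10 4 7 5 8)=[0, 1, 10, 3, 7, 8, 6, 5, 2, 9, 4]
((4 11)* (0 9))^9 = ((0 9)(4 11))^9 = (0 9)(4 11)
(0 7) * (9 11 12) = (0 7)(9 11 12) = [7, 1, 2, 3, 4, 5, 6, 0, 8, 11, 10, 12, 9]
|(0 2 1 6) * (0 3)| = 5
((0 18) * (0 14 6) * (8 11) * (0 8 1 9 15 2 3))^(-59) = (0 9 6 3 1 14 2 11 18 15 8) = ((0 18 14 6 8 11 1 9 15 2 3))^(-59)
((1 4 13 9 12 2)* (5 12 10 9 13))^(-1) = ((13)(1 4 5 12 2)(9 10))^(-1) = (13)(1 2 12 5 4)(9 10)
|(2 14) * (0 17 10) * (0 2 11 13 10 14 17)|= 6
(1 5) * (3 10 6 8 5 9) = (1 9 3 10 6 8 5) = [0, 9, 2, 10, 4, 1, 8, 7, 5, 3, 6]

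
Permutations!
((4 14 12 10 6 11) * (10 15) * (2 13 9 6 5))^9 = ((2 13 9 6 11 4 14 12 15 10 5))^9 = (2 10 12 4 6 13 5 15 14 11 9)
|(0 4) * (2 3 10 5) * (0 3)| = |(0 4 3 10 5 2)| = 6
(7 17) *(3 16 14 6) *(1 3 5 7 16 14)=(1 3 14 6 5 7 17 16)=[0, 3, 2, 14, 4, 7, 5, 17, 8, 9, 10, 11, 12, 13, 6, 15, 1, 16]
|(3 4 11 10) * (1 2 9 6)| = 4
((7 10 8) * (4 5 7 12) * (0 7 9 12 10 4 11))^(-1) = (0 11 12 9 5 4 7)(8 10)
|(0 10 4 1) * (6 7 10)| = 6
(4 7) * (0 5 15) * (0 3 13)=(0 5 15 3 13)(4 7)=[5, 1, 2, 13, 7, 15, 6, 4, 8, 9, 10, 11, 12, 0, 14, 3]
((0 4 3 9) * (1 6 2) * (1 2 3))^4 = ((0 4 1 6 3 9))^4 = (0 3 1)(4 9 6)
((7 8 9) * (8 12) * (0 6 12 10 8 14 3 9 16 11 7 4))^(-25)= (16)(0 14 4 12 9 6 3)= ((0 6 12 14 3 9 4)(7 10 8 16 11))^(-25)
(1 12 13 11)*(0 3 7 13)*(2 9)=(0 3 7 13 11 1 12)(2 9)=[3, 12, 9, 7, 4, 5, 6, 13, 8, 2, 10, 1, 0, 11]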